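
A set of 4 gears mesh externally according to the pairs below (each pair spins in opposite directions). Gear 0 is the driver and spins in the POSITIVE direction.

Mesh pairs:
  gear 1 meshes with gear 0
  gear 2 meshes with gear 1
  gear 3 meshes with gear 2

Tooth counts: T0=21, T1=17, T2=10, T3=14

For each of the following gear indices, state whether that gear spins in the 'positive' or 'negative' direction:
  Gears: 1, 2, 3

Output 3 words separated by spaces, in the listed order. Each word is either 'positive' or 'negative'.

Gear 0 (driver): positive (depth 0)
  gear 1: meshes with gear 0 -> depth 1 -> negative (opposite of gear 0)
  gear 2: meshes with gear 1 -> depth 2 -> positive (opposite of gear 1)
  gear 3: meshes with gear 2 -> depth 3 -> negative (opposite of gear 2)
Queried indices 1, 2, 3 -> negative, positive, negative

Answer: negative positive negative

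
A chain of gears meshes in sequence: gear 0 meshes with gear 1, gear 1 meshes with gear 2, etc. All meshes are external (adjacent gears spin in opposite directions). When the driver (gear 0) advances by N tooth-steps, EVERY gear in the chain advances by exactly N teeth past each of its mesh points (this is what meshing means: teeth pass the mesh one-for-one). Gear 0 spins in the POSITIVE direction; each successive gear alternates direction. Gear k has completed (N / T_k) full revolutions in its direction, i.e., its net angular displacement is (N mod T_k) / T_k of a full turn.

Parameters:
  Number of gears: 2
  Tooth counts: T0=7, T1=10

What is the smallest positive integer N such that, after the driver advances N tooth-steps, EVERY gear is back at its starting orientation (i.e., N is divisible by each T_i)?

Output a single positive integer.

Answer: 70

Derivation:
Gear k returns to start when N is a multiple of T_k.
All gears at start simultaneously when N is a common multiple of [7, 10]; the smallest such N is lcm(7, 10).
Start: lcm = T0 = 7
Fold in T1=10: gcd(7, 10) = 1; lcm(7, 10) = 7 * 10 / 1 = 70 / 1 = 70
Full cycle length = 70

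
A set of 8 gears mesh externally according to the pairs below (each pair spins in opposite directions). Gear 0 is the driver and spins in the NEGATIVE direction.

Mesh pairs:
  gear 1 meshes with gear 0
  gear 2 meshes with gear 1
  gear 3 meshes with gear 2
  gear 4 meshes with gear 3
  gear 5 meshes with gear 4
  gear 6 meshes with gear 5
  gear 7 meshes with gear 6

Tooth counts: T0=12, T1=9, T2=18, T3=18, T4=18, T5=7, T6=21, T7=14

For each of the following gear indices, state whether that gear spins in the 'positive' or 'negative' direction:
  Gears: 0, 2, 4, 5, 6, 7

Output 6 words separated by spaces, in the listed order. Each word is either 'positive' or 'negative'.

Gear 0 (driver): negative (depth 0)
  gear 1: meshes with gear 0 -> depth 1 -> positive (opposite of gear 0)
  gear 2: meshes with gear 1 -> depth 2 -> negative (opposite of gear 1)
  gear 3: meshes with gear 2 -> depth 3 -> positive (opposite of gear 2)
  gear 4: meshes with gear 3 -> depth 4 -> negative (opposite of gear 3)
  gear 5: meshes with gear 4 -> depth 5 -> positive (opposite of gear 4)
  gear 6: meshes with gear 5 -> depth 6 -> negative (opposite of gear 5)
  gear 7: meshes with gear 6 -> depth 7 -> positive (opposite of gear 6)
Queried indices 0, 2, 4, 5, 6, 7 -> negative, negative, negative, positive, negative, positive

Answer: negative negative negative positive negative positive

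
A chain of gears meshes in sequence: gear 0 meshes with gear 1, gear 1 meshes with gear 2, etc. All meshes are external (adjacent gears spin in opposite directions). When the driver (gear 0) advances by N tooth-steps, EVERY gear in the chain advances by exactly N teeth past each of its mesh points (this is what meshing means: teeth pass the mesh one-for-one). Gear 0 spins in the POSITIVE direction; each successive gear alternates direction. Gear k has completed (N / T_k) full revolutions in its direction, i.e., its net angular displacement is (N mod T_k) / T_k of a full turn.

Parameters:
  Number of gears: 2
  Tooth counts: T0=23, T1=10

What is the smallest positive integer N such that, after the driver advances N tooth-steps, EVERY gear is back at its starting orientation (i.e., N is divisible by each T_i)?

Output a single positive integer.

Gear k returns to start when N is a multiple of T_k.
All gears at start simultaneously when N is a common multiple of [23, 10]; the smallest such N is lcm(23, 10).
Start: lcm = T0 = 23
Fold in T1=10: gcd(23, 10) = 1; lcm(23, 10) = 23 * 10 / 1 = 230 / 1 = 230
Full cycle length = 230

Answer: 230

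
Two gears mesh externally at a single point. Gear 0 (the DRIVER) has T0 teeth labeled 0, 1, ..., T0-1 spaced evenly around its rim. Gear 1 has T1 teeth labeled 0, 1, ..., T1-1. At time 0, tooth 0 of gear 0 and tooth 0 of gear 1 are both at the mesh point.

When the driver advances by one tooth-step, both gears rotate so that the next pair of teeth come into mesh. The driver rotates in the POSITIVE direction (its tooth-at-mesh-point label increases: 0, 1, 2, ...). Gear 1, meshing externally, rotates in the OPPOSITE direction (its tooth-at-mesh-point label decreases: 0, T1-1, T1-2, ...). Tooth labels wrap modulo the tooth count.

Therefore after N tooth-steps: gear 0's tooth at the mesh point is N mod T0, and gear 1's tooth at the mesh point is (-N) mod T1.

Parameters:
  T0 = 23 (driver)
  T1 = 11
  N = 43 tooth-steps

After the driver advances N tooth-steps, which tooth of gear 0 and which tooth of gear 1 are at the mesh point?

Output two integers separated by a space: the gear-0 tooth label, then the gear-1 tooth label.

Gear 0 (driver, T0=23): tooth at mesh = N mod T0
  43 = 1 * 23 + 20, so 43 mod 23 = 20
  gear 0 tooth = 20
Gear 1 (driven, T1=11): tooth at mesh = (-N) mod T1
  43 = 3 * 11 + 10, so 43 mod 11 = 10
  (-43) mod 11 = (-10) mod 11 = 11 - 10 = 1
Mesh after 43 steps: gear-0 tooth 20 meets gear-1 tooth 1

Answer: 20 1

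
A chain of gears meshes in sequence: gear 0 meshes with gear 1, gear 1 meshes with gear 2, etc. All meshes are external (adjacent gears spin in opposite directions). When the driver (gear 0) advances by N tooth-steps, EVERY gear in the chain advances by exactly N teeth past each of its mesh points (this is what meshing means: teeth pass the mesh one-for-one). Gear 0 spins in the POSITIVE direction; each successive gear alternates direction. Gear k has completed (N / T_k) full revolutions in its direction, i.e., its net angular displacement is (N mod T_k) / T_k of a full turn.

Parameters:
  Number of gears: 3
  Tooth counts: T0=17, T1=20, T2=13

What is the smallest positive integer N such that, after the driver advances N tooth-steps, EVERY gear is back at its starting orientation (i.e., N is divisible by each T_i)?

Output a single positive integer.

Answer: 4420

Derivation:
Gear k returns to start when N is a multiple of T_k.
All gears at start simultaneously when N is a common multiple of [17, 20, 13]; the smallest such N is lcm(17, 20, 13).
Start: lcm = T0 = 17
Fold in T1=20: gcd(17, 20) = 1; lcm(17, 20) = 17 * 20 / 1 = 340 / 1 = 340
Fold in T2=13: gcd(340, 13) = 1; lcm(340, 13) = 340 * 13 / 1 = 4420 / 1 = 4420
Full cycle length = 4420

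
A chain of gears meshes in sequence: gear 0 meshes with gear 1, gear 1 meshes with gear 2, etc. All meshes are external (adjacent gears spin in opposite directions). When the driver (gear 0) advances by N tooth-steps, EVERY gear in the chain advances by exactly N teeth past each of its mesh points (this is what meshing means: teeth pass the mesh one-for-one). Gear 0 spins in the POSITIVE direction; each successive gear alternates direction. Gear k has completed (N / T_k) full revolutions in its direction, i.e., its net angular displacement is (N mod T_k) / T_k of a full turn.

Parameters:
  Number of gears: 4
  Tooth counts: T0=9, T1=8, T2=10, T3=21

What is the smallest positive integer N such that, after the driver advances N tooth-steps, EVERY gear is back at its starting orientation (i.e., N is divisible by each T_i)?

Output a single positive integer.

Gear k returns to start when N is a multiple of T_k.
All gears at start simultaneously when N is a common multiple of [9, 8, 10, 21]; the smallest such N is lcm(9, 8, 10, 21).
Start: lcm = T0 = 9
Fold in T1=8: gcd(9, 8) = 1; lcm(9, 8) = 9 * 8 / 1 = 72 / 1 = 72
Fold in T2=10: gcd(72, 10) = 2; lcm(72, 10) = 72 * 10 / 2 = 720 / 2 = 360
Fold in T3=21: gcd(360, 21) = 3; lcm(360, 21) = 360 * 21 / 3 = 7560 / 3 = 2520
Full cycle length = 2520

Answer: 2520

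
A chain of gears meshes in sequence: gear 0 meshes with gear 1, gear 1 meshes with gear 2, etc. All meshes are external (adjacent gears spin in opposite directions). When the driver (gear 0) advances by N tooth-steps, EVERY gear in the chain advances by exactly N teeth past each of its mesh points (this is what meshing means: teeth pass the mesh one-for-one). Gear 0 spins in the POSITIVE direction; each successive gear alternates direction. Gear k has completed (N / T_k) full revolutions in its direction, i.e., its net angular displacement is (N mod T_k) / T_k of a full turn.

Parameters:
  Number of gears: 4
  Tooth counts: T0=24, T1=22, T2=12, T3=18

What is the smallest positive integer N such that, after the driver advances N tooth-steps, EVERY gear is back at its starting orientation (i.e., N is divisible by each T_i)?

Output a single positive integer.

Answer: 792

Derivation:
Gear k returns to start when N is a multiple of T_k.
All gears at start simultaneously when N is a common multiple of [24, 22, 12, 18]; the smallest such N is lcm(24, 22, 12, 18).
Start: lcm = T0 = 24
Fold in T1=22: gcd(24, 22) = 2; lcm(24, 22) = 24 * 22 / 2 = 528 / 2 = 264
Fold in T2=12: gcd(264, 12) = 12; lcm(264, 12) = 264 * 12 / 12 = 3168 / 12 = 264
Fold in T3=18: gcd(264, 18) = 6; lcm(264, 18) = 264 * 18 / 6 = 4752 / 6 = 792
Full cycle length = 792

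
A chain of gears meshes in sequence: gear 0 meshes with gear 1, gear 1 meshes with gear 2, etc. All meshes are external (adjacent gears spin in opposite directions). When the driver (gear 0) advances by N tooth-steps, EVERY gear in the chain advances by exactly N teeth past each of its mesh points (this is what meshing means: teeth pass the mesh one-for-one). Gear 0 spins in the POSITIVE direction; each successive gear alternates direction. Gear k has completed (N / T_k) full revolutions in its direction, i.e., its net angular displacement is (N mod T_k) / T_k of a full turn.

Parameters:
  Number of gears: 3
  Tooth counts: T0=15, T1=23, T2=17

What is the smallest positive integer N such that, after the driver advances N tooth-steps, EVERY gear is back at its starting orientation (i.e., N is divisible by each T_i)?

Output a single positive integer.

Answer: 5865

Derivation:
Gear k returns to start when N is a multiple of T_k.
All gears at start simultaneously when N is a common multiple of [15, 23, 17]; the smallest such N is lcm(15, 23, 17).
Start: lcm = T0 = 15
Fold in T1=23: gcd(15, 23) = 1; lcm(15, 23) = 15 * 23 / 1 = 345 / 1 = 345
Fold in T2=17: gcd(345, 17) = 1; lcm(345, 17) = 345 * 17 / 1 = 5865 / 1 = 5865
Full cycle length = 5865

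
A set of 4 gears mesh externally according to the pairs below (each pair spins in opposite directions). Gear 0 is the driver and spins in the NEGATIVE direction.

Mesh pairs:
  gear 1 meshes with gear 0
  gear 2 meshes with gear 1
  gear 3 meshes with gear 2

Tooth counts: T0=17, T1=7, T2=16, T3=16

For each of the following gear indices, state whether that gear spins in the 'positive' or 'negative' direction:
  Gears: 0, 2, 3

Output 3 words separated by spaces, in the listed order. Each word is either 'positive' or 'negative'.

Answer: negative negative positive

Derivation:
Gear 0 (driver): negative (depth 0)
  gear 1: meshes with gear 0 -> depth 1 -> positive (opposite of gear 0)
  gear 2: meshes with gear 1 -> depth 2 -> negative (opposite of gear 1)
  gear 3: meshes with gear 2 -> depth 3 -> positive (opposite of gear 2)
Queried indices 0, 2, 3 -> negative, negative, positive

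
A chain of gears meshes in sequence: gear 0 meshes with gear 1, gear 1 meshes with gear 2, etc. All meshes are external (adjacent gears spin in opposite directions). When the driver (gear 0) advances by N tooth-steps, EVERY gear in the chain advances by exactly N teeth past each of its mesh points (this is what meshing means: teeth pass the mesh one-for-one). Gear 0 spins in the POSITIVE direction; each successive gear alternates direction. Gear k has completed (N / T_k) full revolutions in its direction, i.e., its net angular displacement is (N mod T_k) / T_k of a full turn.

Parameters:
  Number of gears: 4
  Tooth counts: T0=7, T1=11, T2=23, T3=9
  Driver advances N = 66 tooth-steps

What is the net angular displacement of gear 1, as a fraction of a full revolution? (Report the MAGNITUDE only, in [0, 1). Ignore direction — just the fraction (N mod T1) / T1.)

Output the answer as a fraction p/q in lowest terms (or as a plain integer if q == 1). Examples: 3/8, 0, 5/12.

Chain of 4 gears, tooth counts: [7, 11, 23, 9]
  gear 0: T0=7, direction=positive, advance = 66 mod 7 = 3 teeth = 3/7 turn
  gear 1: T1=11, direction=negative, advance = 66 mod 11 = 0 teeth = 0/11 turn
  gear 2: T2=23, direction=positive, advance = 66 mod 23 = 20 teeth = 20/23 turn
  gear 3: T3=9, direction=negative, advance = 66 mod 9 = 3 teeth = 3/9 turn
Gear 1: 66 mod 11 = 0
Fraction = 0 / 11 = 0/1 (gcd(0,11)=11) = 0

Answer: 0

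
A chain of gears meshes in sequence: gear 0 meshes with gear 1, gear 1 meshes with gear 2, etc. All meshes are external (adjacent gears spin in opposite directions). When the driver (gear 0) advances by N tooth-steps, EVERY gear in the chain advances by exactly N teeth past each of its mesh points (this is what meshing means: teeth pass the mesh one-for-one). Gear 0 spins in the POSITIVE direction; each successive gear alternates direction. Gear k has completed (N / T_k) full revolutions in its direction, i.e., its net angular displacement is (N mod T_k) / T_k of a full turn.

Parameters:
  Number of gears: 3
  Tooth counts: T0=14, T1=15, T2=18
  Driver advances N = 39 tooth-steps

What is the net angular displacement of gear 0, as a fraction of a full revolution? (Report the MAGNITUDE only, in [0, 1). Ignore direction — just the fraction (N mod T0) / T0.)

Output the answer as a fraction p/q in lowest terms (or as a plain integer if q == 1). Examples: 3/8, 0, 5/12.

Chain of 3 gears, tooth counts: [14, 15, 18]
  gear 0: T0=14, direction=positive, advance = 39 mod 14 = 11 teeth = 11/14 turn
  gear 1: T1=15, direction=negative, advance = 39 mod 15 = 9 teeth = 9/15 turn
  gear 2: T2=18, direction=positive, advance = 39 mod 18 = 3 teeth = 3/18 turn
Gear 0: 39 mod 14 = 11
Fraction = 11 / 14 = 11/14 (gcd(11,14)=1) = 11/14

Answer: 11/14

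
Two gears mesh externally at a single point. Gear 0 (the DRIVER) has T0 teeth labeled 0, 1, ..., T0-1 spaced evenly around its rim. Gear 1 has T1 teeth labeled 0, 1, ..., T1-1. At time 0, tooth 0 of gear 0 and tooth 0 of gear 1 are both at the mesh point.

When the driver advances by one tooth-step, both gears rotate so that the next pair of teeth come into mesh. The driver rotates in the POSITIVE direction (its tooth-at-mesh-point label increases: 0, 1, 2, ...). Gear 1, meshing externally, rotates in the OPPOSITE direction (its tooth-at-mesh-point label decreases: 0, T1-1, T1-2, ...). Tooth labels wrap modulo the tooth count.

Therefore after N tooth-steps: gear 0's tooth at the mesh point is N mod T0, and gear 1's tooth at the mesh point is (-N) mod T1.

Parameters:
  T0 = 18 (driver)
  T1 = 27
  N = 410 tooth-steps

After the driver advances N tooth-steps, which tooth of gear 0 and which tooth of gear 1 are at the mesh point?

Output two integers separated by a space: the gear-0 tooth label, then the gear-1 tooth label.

Answer: 14 22

Derivation:
Gear 0 (driver, T0=18): tooth at mesh = N mod T0
  410 = 22 * 18 + 14, so 410 mod 18 = 14
  gear 0 tooth = 14
Gear 1 (driven, T1=27): tooth at mesh = (-N) mod T1
  410 = 15 * 27 + 5, so 410 mod 27 = 5
  (-410) mod 27 = (-5) mod 27 = 27 - 5 = 22
Mesh after 410 steps: gear-0 tooth 14 meets gear-1 tooth 22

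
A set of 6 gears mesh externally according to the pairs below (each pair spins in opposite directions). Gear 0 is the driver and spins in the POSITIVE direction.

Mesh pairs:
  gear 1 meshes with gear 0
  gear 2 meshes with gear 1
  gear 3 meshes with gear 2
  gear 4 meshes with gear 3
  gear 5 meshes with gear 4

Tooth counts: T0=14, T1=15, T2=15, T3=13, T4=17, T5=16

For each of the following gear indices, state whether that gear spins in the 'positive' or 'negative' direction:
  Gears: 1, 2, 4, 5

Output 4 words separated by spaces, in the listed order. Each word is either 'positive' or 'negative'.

Answer: negative positive positive negative

Derivation:
Gear 0 (driver): positive (depth 0)
  gear 1: meshes with gear 0 -> depth 1 -> negative (opposite of gear 0)
  gear 2: meshes with gear 1 -> depth 2 -> positive (opposite of gear 1)
  gear 3: meshes with gear 2 -> depth 3 -> negative (opposite of gear 2)
  gear 4: meshes with gear 3 -> depth 4 -> positive (opposite of gear 3)
  gear 5: meshes with gear 4 -> depth 5 -> negative (opposite of gear 4)
Queried indices 1, 2, 4, 5 -> negative, positive, positive, negative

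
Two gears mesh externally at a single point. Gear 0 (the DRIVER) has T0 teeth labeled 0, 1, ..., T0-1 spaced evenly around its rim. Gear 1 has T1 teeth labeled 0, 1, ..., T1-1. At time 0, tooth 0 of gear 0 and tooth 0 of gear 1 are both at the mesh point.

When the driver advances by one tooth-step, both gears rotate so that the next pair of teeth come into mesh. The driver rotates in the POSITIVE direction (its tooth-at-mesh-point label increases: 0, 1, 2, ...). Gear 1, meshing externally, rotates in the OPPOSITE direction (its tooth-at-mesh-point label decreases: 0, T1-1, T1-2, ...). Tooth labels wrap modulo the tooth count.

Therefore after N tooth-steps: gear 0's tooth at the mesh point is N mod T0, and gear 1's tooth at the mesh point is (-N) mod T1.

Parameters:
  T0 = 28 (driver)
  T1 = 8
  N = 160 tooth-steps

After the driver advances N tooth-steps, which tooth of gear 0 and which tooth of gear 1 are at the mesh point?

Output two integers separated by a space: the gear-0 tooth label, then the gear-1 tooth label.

Answer: 20 0

Derivation:
Gear 0 (driver, T0=28): tooth at mesh = N mod T0
  160 = 5 * 28 + 20, so 160 mod 28 = 20
  gear 0 tooth = 20
Gear 1 (driven, T1=8): tooth at mesh = (-N) mod T1
  160 = 20 * 8 + 0, so 160 mod 8 = 0
  (-160) mod 8 = 0
Mesh after 160 steps: gear-0 tooth 20 meets gear-1 tooth 0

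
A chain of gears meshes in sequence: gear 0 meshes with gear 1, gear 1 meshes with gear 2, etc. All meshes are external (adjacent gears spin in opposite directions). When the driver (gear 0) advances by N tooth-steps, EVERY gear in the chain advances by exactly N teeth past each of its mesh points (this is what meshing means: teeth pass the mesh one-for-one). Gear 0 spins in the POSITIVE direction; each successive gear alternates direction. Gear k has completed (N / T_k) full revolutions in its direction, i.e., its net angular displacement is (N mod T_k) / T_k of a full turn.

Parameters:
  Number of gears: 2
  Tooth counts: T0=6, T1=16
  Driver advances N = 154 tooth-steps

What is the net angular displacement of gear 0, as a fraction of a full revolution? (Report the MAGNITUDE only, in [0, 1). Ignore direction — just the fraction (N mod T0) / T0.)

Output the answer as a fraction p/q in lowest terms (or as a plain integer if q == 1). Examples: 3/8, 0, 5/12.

Answer: 2/3

Derivation:
Chain of 2 gears, tooth counts: [6, 16]
  gear 0: T0=6, direction=positive, advance = 154 mod 6 = 4 teeth = 4/6 turn
  gear 1: T1=16, direction=negative, advance = 154 mod 16 = 10 teeth = 10/16 turn
Gear 0: 154 mod 6 = 4
Fraction = 4 / 6 = 2/3 (gcd(4,6)=2) = 2/3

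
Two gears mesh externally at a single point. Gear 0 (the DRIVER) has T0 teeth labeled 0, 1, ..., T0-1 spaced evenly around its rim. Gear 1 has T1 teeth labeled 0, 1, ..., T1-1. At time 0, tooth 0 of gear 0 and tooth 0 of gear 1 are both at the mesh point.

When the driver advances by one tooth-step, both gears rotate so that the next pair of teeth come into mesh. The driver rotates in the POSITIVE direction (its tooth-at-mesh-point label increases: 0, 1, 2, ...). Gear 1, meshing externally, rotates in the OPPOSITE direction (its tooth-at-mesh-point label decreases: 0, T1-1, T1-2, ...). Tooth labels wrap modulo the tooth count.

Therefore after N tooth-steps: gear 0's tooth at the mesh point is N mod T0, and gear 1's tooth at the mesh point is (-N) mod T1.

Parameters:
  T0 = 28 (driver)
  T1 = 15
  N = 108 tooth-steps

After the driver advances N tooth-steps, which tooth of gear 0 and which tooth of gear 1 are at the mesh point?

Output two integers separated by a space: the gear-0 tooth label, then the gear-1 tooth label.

Answer: 24 12

Derivation:
Gear 0 (driver, T0=28): tooth at mesh = N mod T0
  108 = 3 * 28 + 24, so 108 mod 28 = 24
  gear 0 tooth = 24
Gear 1 (driven, T1=15): tooth at mesh = (-N) mod T1
  108 = 7 * 15 + 3, so 108 mod 15 = 3
  (-108) mod 15 = (-3) mod 15 = 15 - 3 = 12
Mesh after 108 steps: gear-0 tooth 24 meets gear-1 tooth 12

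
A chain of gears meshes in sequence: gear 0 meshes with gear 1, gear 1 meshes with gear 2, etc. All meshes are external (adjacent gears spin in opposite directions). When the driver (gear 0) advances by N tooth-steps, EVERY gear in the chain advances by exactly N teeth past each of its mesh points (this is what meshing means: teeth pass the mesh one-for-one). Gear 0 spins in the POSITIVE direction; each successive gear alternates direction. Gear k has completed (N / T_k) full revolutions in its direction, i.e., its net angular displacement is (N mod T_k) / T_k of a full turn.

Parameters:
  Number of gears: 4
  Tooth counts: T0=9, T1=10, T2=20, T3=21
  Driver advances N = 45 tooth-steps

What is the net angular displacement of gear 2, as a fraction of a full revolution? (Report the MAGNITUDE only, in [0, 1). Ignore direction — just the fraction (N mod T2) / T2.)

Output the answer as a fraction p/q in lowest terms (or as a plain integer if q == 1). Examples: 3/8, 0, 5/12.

Chain of 4 gears, tooth counts: [9, 10, 20, 21]
  gear 0: T0=9, direction=positive, advance = 45 mod 9 = 0 teeth = 0/9 turn
  gear 1: T1=10, direction=negative, advance = 45 mod 10 = 5 teeth = 5/10 turn
  gear 2: T2=20, direction=positive, advance = 45 mod 20 = 5 teeth = 5/20 turn
  gear 3: T3=21, direction=negative, advance = 45 mod 21 = 3 teeth = 3/21 turn
Gear 2: 45 mod 20 = 5
Fraction = 5 / 20 = 1/4 (gcd(5,20)=5) = 1/4

Answer: 1/4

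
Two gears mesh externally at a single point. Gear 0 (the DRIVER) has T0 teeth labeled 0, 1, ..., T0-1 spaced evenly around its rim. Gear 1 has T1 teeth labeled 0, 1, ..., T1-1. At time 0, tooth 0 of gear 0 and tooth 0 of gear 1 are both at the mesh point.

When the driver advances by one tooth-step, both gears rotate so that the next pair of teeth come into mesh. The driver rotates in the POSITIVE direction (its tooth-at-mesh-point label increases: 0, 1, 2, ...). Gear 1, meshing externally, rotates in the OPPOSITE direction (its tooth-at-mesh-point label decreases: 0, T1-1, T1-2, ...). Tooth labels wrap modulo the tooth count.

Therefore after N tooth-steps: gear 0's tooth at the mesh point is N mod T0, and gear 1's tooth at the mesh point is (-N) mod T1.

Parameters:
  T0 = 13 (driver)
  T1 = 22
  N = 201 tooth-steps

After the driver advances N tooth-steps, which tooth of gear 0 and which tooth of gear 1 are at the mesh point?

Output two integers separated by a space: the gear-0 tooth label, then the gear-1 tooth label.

Answer: 6 19

Derivation:
Gear 0 (driver, T0=13): tooth at mesh = N mod T0
  201 = 15 * 13 + 6, so 201 mod 13 = 6
  gear 0 tooth = 6
Gear 1 (driven, T1=22): tooth at mesh = (-N) mod T1
  201 = 9 * 22 + 3, so 201 mod 22 = 3
  (-201) mod 22 = (-3) mod 22 = 22 - 3 = 19
Mesh after 201 steps: gear-0 tooth 6 meets gear-1 tooth 19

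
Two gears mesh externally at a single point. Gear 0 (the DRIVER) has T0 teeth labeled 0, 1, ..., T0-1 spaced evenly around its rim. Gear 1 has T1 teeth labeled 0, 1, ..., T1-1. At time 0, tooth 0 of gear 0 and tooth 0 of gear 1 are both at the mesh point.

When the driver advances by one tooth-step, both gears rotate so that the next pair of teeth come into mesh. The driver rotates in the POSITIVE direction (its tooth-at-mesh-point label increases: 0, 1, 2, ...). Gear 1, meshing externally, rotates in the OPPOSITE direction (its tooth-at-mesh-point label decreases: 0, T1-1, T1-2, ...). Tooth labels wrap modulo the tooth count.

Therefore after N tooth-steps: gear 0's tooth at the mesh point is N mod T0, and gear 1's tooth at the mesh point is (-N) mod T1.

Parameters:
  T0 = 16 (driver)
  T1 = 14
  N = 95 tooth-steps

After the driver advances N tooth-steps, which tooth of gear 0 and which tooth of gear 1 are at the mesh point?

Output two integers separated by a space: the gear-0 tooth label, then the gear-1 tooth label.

Answer: 15 3

Derivation:
Gear 0 (driver, T0=16): tooth at mesh = N mod T0
  95 = 5 * 16 + 15, so 95 mod 16 = 15
  gear 0 tooth = 15
Gear 1 (driven, T1=14): tooth at mesh = (-N) mod T1
  95 = 6 * 14 + 11, so 95 mod 14 = 11
  (-95) mod 14 = (-11) mod 14 = 14 - 11 = 3
Mesh after 95 steps: gear-0 tooth 15 meets gear-1 tooth 3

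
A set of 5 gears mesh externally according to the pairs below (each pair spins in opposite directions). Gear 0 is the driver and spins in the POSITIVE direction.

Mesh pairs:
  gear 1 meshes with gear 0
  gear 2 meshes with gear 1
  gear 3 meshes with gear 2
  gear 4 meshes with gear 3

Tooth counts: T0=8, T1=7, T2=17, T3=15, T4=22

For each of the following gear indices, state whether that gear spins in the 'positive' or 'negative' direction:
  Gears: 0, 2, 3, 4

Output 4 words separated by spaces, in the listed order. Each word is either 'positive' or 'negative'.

Answer: positive positive negative positive

Derivation:
Gear 0 (driver): positive (depth 0)
  gear 1: meshes with gear 0 -> depth 1 -> negative (opposite of gear 0)
  gear 2: meshes with gear 1 -> depth 2 -> positive (opposite of gear 1)
  gear 3: meshes with gear 2 -> depth 3 -> negative (opposite of gear 2)
  gear 4: meshes with gear 3 -> depth 4 -> positive (opposite of gear 3)
Queried indices 0, 2, 3, 4 -> positive, positive, negative, positive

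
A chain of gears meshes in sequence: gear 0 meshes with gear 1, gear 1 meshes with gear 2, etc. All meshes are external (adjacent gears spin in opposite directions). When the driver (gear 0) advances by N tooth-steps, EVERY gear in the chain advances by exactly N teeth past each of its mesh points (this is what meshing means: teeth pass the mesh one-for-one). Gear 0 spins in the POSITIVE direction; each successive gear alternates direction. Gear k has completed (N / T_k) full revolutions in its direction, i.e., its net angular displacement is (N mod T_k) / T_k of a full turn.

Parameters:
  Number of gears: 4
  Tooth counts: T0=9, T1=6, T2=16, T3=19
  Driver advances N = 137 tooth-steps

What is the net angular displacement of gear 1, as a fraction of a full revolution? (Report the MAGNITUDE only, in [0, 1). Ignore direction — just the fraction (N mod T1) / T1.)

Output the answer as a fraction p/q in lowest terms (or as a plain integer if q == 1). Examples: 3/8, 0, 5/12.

Answer: 5/6

Derivation:
Chain of 4 gears, tooth counts: [9, 6, 16, 19]
  gear 0: T0=9, direction=positive, advance = 137 mod 9 = 2 teeth = 2/9 turn
  gear 1: T1=6, direction=negative, advance = 137 mod 6 = 5 teeth = 5/6 turn
  gear 2: T2=16, direction=positive, advance = 137 mod 16 = 9 teeth = 9/16 turn
  gear 3: T3=19, direction=negative, advance = 137 mod 19 = 4 teeth = 4/19 turn
Gear 1: 137 mod 6 = 5
Fraction = 5 / 6 = 5/6 (gcd(5,6)=1) = 5/6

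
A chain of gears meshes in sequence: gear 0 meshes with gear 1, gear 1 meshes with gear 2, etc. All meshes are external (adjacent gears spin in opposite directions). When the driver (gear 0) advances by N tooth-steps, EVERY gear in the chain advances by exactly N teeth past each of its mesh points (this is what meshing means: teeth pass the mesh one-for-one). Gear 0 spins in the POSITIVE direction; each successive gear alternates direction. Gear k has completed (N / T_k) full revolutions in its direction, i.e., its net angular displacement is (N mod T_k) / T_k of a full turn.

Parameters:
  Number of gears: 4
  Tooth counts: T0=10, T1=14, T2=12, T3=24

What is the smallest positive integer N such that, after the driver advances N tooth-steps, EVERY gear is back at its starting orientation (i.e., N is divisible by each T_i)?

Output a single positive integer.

Answer: 840

Derivation:
Gear k returns to start when N is a multiple of T_k.
All gears at start simultaneously when N is a common multiple of [10, 14, 12, 24]; the smallest such N is lcm(10, 14, 12, 24).
Start: lcm = T0 = 10
Fold in T1=14: gcd(10, 14) = 2; lcm(10, 14) = 10 * 14 / 2 = 140 / 2 = 70
Fold in T2=12: gcd(70, 12) = 2; lcm(70, 12) = 70 * 12 / 2 = 840 / 2 = 420
Fold in T3=24: gcd(420, 24) = 12; lcm(420, 24) = 420 * 24 / 12 = 10080 / 12 = 840
Full cycle length = 840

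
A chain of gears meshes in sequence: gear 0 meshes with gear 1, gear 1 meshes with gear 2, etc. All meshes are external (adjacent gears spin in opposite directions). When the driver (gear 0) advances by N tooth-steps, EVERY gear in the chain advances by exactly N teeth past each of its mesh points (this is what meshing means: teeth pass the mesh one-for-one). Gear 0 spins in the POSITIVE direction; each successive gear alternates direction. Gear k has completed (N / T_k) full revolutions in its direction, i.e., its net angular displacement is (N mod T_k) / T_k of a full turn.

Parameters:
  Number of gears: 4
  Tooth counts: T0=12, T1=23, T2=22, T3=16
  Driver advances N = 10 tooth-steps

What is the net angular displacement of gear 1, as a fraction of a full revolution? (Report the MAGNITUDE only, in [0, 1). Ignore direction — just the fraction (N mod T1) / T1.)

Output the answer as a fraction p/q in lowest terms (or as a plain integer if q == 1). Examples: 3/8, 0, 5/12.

Answer: 10/23

Derivation:
Chain of 4 gears, tooth counts: [12, 23, 22, 16]
  gear 0: T0=12, direction=positive, advance = 10 mod 12 = 10 teeth = 10/12 turn
  gear 1: T1=23, direction=negative, advance = 10 mod 23 = 10 teeth = 10/23 turn
  gear 2: T2=22, direction=positive, advance = 10 mod 22 = 10 teeth = 10/22 turn
  gear 3: T3=16, direction=negative, advance = 10 mod 16 = 10 teeth = 10/16 turn
Gear 1: 10 mod 23 = 10
Fraction = 10 / 23 = 10/23 (gcd(10,23)=1) = 10/23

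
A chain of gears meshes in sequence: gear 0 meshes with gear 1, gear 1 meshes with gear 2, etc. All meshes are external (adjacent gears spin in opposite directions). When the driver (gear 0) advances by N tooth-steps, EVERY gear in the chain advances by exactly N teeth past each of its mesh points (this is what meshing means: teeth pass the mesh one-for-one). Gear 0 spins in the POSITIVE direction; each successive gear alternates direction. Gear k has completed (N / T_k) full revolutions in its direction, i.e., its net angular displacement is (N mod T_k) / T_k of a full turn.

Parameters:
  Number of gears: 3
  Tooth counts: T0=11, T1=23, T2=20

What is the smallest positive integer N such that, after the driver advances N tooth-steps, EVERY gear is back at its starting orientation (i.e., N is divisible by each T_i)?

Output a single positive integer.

Gear k returns to start when N is a multiple of T_k.
All gears at start simultaneously when N is a common multiple of [11, 23, 20]; the smallest such N is lcm(11, 23, 20).
Start: lcm = T0 = 11
Fold in T1=23: gcd(11, 23) = 1; lcm(11, 23) = 11 * 23 / 1 = 253 / 1 = 253
Fold in T2=20: gcd(253, 20) = 1; lcm(253, 20) = 253 * 20 / 1 = 5060 / 1 = 5060
Full cycle length = 5060

Answer: 5060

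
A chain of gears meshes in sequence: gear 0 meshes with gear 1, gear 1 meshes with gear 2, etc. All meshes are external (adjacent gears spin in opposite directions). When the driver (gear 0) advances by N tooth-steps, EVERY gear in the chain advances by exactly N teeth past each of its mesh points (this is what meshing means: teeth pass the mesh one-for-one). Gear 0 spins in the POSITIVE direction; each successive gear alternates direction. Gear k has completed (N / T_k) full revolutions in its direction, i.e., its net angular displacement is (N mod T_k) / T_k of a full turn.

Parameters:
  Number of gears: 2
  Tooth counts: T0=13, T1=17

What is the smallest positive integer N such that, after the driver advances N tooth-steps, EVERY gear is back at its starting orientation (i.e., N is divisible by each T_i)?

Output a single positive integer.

Gear k returns to start when N is a multiple of T_k.
All gears at start simultaneously when N is a common multiple of [13, 17]; the smallest such N is lcm(13, 17).
Start: lcm = T0 = 13
Fold in T1=17: gcd(13, 17) = 1; lcm(13, 17) = 13 * 17 / 1 = 221 / 1 = 221
Full cycle length = 221

Answer: 221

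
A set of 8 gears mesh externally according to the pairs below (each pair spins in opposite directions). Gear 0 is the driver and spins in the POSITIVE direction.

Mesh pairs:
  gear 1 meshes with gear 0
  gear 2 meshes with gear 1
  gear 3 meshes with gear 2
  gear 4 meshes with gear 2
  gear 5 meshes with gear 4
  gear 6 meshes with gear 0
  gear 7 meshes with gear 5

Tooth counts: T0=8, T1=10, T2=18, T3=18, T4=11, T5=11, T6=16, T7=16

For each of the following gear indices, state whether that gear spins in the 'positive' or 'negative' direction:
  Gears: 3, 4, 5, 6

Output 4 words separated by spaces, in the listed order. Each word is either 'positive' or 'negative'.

Answer: negative negative positive negative

Derivation:
Gear 0 (driver): positive (depth 0)
  gear 1: meshes with gear 0 -> depth 1 -> negative (opposite of gear 0)
  gear 2: meshes with gear 1 -> depth 2 -> positive (opposite of gear 1)
  gear 3: meshes with gear 2 -> depth 3 -> negative (opposite of gear 2)
  gear 4: meshes with gear 2 -> depth 3 -> negative (opposite of gear 2)
  gear 5: meshes with gear 4 -> depth 4 -> positive (opposite of gear 4)
  gear 6: meshes with gear 0 -> depth 1 -> negative (opposite of gear 0)
  gear 7: meshes with gear 5 -> depth 5 -> negative (opposite of gear 5)
Queried indices 3, 4, 5, 6 -> negative, negative, positive, negative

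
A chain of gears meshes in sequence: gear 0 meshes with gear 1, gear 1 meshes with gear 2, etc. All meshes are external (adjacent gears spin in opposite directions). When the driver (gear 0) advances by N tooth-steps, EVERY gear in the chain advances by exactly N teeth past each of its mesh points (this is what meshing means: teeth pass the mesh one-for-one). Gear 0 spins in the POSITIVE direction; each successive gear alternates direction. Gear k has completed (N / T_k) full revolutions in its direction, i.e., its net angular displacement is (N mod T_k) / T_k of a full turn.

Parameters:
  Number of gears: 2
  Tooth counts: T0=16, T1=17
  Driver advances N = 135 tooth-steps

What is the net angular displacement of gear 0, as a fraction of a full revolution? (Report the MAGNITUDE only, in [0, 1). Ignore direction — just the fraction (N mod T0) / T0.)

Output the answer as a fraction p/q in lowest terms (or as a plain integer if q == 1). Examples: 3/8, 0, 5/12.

Chain of 2 gears, tooth counts: [16, 17]
  gear 0: T0=16, direction=positive, advance = 135 mod 16 = 7 teeth = 7/16 turn
  gear 1: T1=17, direction=negative, advance = 135 mod 17 = 16 teeth = 16/17 turn
Gear 0: 135 mod 16 = 7
Fraction = 7 / 16 = 7/16 (gcd(7,16)=1) = 7/16

Answer: 7/16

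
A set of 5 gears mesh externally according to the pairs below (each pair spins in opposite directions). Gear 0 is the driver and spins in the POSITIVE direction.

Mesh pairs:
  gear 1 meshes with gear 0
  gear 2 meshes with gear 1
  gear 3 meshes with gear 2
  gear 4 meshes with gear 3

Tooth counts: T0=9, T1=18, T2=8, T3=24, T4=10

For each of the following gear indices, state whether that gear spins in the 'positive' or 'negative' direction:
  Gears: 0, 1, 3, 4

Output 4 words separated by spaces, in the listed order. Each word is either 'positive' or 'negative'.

Answer: positive negative negative positive

Derivation:
Gear 0 (driver): positive (depth 0)
  gear 1: meshes with gear 0 -> depth 1 -> negative (opposite of gear 0)
  gear 2: meshes with gear 1 -> depth 2 -> positive (opposite of gear 1)
  gear 3: meshes with gear 2 -> depth 3 -> negative (opposite of gear 2)
  gear 4: meshes with gear 3 -> depth 4 -> positive (opposite of gear 3)
Queried indices 0, 1, 3, 4 -> positive, negative, negative, positive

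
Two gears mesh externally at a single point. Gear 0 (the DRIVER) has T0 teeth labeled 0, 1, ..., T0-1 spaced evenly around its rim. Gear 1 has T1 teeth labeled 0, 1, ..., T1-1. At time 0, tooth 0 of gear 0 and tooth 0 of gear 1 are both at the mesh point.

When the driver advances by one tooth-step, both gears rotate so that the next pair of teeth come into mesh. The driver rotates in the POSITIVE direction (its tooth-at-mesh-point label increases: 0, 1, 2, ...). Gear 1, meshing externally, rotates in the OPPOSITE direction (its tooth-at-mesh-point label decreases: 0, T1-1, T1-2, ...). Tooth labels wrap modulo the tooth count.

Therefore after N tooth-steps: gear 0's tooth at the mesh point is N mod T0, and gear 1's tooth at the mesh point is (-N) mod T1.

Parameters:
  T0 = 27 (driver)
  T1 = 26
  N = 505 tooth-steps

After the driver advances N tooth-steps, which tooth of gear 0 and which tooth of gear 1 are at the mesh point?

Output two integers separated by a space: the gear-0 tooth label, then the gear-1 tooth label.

Answer: 19 15

Derivation:
Gear 0 (driver, T0=27): tooth at mesh = N mod T0
  505 = 18 * 27 + 19, so 505 mod 27 = 19
  gear 0 tooth = 19
Gear 1 (driven, T1=26): tooth at mesh = (-N) mod T1
  505 = 19 * 26 + 11, so 505 mod 26 = 11
  (-505) mod 26 = (-11) mod 26 = 26 - 11 = 15
Mesh after 505 steps: gear-0 tooth 19 meets gear-1 tooth 15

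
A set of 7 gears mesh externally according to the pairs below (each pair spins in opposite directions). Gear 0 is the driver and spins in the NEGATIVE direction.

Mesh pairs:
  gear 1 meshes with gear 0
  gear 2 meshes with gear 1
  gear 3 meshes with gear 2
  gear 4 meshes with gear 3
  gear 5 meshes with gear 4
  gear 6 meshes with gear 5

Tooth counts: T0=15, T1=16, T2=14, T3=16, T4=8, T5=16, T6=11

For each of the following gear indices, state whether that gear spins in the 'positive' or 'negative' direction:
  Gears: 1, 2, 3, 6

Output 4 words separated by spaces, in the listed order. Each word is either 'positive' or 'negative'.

Answer: positive negative positive negative

Derivation:
Gear 0 (driver): negative (depth 0)
  gear 1: meshes with gear 0 -> depth 1 -> positive (opposite of gear 0)
  gear 2: meshes with gear 1 -> depth 2 -> negative (opposite of gear 1)
  gear 3: meshes with gear 2 -> depth 3 -> positive (opposite of gear 2)
  gear 4: meshes with gear 3 -> depth 4 -> negative (opposite of gear 3)
  gear 5: meshes with gear 4 -> depth 5 -> positive (opposite of gear 4)
  gear 6: meshes with gear 5 -> depth 6 -> negative (opposite of gear 5)
Queried indices 1, 2, 3, 6 -> positive, negative, positive, negative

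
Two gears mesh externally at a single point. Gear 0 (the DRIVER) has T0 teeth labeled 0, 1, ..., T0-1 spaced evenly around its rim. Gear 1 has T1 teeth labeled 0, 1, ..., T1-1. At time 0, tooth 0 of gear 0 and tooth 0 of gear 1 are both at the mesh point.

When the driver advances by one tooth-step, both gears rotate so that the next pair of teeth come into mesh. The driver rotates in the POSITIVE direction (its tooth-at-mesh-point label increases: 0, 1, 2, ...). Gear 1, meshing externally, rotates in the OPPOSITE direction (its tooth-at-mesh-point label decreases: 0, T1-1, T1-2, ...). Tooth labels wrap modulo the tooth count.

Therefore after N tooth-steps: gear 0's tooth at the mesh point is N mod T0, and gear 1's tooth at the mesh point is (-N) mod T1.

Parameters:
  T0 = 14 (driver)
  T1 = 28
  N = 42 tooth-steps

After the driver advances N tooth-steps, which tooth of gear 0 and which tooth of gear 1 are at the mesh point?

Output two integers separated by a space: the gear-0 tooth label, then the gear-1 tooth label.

Answer: 0 14

Derivation:
Gear 0 (driver, T0=14): tooth at mesh = N mod T0
  42 = 3 * 14 + 0, so 42 mod 14 = 0
  gear 0 tooth = 0
Gear 1 (driven, T1=28): tooth at mesh = (-N) mod T1
  42 = 1 * 28 + 14, so 42 mod 28 = 14
  (-42) mod 28 = (-14) mod 28 = 28 - 14 = 14
Mesh after 42 steps: gear-0 tooth 0 meets gear-1 tooth 14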